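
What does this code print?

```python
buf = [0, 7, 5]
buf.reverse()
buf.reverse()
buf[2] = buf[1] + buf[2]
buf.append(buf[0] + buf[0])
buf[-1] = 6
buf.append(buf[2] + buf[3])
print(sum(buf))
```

reverse → [5, 7, 0]
reverse → [0, 7, 5]
buf[2] = buf[1]+buf[2] = 7+5 = 12 → [0, 7, 12]
append buf[0]+buf[0] = 0+0 = 0 → [0, 7, 12, 0]
buf[-1] = 6 → [0, 7, 12, 6]
append buf[2]+buf[3] = 12+6 = 18 → [0, 7, 12, 6, 18]
sum = 43

43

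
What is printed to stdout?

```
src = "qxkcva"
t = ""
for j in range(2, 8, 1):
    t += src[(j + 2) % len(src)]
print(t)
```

vaqxkc

j=2: add src[4]='v' → 'v'
j=3: add src[5]='a' → 'va'
j=4: add src[0]='q' → 'vaq'
j=5: add src[1]='x' → 'vaqx'
j=6: add src[2]='k' → 'vaqxk'
j=7: add src[3]='c' → 'vaqxkc'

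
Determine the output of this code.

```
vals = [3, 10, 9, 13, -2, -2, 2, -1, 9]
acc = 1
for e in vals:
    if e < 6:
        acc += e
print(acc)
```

1

e=3: <6, acc = 1+3 = 4
e=10: not <6
e=9: not <6
e=13: not <6
e=-2: <6, acc = 4+(-2) = 2
e=-2: <6, acc = 2+(-2) = 0
e=2: <6, acc = 0+2 = 2
e=-1: <6, acc = 2+(-1) = 1
e=9: not <6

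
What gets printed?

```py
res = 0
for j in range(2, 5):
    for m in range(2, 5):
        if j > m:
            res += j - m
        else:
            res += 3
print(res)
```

j=2,m=2: not 2>2, res = 0+3 = 3
j=2,m=3: not 2>3, res = 3+3 = 6
j=2,m=4: not 2>4, res = 6+3 = 9
j=3,m=2: 3>2, res = 9+1 = 10
j=3,m=3: not 3>3, res = 10+3 = 13
j=3,m=4: not 3>4, res = 13+3 = 16
j=4,m=2: 4>2, res = 16+2 = 18
j=4,m=3: 4>3, res = 18+1 = 19
j=4,m=4: not 4>4, res = 19+3 = 22

22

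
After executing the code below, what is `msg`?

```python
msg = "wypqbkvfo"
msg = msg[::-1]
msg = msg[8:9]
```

'w'

reverse → 'ofvkbqpyw'
slice [8:9] → 'w'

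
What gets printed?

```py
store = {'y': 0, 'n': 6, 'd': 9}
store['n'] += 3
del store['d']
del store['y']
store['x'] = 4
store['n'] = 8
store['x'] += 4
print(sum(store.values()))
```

store['n'] = 6+3 = 9 → {'y': 0, 'n': 9, 'd': 9}
del 'd' → {'y': 0, 'n': 9}
del 'y' → {'n': 9}
store['x'] = 4 → {'n': 9, 'x': 4}
store['n'] = 8 → {'n': 8, 'x': 4}
store['x'] = 4+4 = 8 → {'n': 8, 'x': 8}
sum of values = 16

16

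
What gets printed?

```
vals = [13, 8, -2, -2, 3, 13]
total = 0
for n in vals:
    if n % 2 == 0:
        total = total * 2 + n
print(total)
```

n=13: not even
n=8: even, total = 0*2+8 = 8
n=-2: even, total = 8*2+(-2) = 14
n=-2: even, total = 14*2+(-2) = 26
n=3: not even
n=13: not even

26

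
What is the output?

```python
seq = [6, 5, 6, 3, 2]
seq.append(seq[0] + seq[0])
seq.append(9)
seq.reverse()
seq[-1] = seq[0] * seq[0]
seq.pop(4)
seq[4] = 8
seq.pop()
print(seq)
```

[9, 12, 2, 3, 8]

append seq[0]+seq[0] = 6+6 = 12 → [6, 5, 6, 3, 2, 12]
append 9 → [6, 5, 6, 3, 2, 12, 9]
reverse → [9, 12, 2, 3, 6, 5, 6]
seq[-1] = seq[0]*seq[0] = 9*9 = 81 → [9, 12, 2, 3, 6, 5, 81]
pop(4) removes 6 → [9, 12, 2, 3, 5, 81]
seq[4] = 8 → [9, 12, 2, 3, 8, 81]
pop() removes 81 → [9, 12, 2, 3, 8]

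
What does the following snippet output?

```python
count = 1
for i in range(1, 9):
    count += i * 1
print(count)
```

37

i=1: count = 1+1*1 = 2
i=2: count = 2+2*1 = 4
i=3: count = 4+3*1 = 7
i=4: count = 7+4*1 = 11
i=5: count = 11+5*1 = 16
i=6: count = 16+6*1 = 22
i=7: count = 22+7*1 = 29
i=8: count = 29+8*1 = 37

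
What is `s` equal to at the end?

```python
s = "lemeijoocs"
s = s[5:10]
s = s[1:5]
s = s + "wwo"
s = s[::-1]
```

slice [5:10] → 'joocs'
slice [1:5] → 'oocs'
+ 'wwo' → 'oocswwo'
reverse → 'owwscoo'

'owwscoo'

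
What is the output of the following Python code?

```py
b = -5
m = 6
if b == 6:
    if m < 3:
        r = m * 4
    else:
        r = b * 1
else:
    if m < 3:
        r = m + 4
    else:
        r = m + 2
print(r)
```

8

b=-5, m=6
b == 6 is False; m < 3 is False
→ r = m + 2 = 8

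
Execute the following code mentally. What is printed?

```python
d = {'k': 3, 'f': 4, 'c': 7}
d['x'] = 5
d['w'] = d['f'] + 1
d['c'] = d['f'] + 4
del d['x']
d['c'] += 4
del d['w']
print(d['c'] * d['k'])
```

d['x'] = 5 → {'k': 3, 'f': 4, 'c': 7, 'x': 5}
d['w'] = d['f']+1 = 5 → {'k': 3, 'f': 4, 'c': 7, 'x': 5, 'w': 5}
d['c'] = d['f']+4 = 8 → {'k': 3, 'f': 4, 'c': 8, 'x': 5, 'w': 5}
del 'x' → {'k': 3, 'f': 4, 'c': 8, 'w': 5}
d['c'] = 8+4 = 12 → {'k': 3, 'f': 4, 'c': 12, 'w': 5}
del 'w' → {'k': 3, 'f': 4, 'c': 12}
d['c']*d['k'] = 12*3 = 36

36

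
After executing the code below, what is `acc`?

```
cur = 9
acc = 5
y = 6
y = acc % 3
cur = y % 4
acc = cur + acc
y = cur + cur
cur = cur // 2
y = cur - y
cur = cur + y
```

7

y = 5%3 = 2
cur = 2%4 = 2
acc = 2+5 = 7
y = 2+2 = 4
cur = 2//2 = 1
y = 1-4 = -3
cur = 1+(-3) = -2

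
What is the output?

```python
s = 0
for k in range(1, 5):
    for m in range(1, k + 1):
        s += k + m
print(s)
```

50

k=1,m=1: s = 0+2 = 2
k=2,m=1: s = 2+3 = 5
k=2,m=2: s = 5+4 = 9
k=3,m=1: s = 9+4 = 13
k=3,m=2: s = 13+5 = 18
k=3,m=3: s = 18+6 = 24
k=4,m=1: s = 24+5 = 29
k=4,m=2: s = 29+6 = 35
k=4,m=3: s = 35+7 = 42
k=4,m=4: s = 42+8 = 50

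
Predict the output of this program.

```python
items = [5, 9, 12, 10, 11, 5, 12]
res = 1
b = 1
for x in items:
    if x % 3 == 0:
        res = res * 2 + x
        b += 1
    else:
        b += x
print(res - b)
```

x=5: not %3==0; b=6
x=9: %3==0, res = 1*2+9 = 11; b=7
x=12: %3==0, res = 11*2+12 = 34; b=8
x=10: not %3==0; b=18
x=11: not %3==0; b=29
x=5: not %3==0; b=34
x=12: %3==0, res = 34*2+12 = 80; b=35
res-b = 80-35 = 45

45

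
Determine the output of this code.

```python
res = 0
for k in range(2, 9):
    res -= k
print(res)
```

k=2: res = 0-2 = -2
k=3: res = (-2)-3 = -5
k=4: res = (-5)-4 = -9
k=5: res = (-9)-5 = -14
k=6: res = (-14)-6 = -20
k=7: res = (-20)-7 = -27
k=8: res = (-27)-8 = -35

-35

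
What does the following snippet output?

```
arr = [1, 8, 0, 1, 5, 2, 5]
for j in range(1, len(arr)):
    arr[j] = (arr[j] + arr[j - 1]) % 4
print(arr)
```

[1, 1, 1, 2, 3, 1, 2]

j=1: arr[1] = (8+1)%4 = 1 → [1, 1, 0, 1, 5, 2, 5]
j=2: arr[2] = (0+1)%4 = 1 → [1, 1, 1, 1, 5, 2, 5]
j=3: arr[3] = (1+1)%4 = 2 → [1, 1, 1, 2, 5, 2, 5]
j=4: arr[4] = (5+2)%4 = 3 → [1, 1, 1, 2, 3, 2, 5]
j=5: arr[5] = (2+3)%4 = 1 → [1, 1, 1, 2, 3, 1, 5]
j=6: arr[6] = (5+1)%4 = 2 → [1, 1, 1, 2, 3, 1, 2]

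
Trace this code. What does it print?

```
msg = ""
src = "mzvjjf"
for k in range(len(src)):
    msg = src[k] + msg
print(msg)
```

k=0: prepend 'm' → 'm'
k=1: prepend 'z' → 'zm'
k=2: prepend 'v' → 'vzm'
k=3: prepend 'j' → 'jvzm'
k=4: prepend 'j' → 'jjvzm'
k=5: prepend 'f' → 'fjjvzm'

fjjvzm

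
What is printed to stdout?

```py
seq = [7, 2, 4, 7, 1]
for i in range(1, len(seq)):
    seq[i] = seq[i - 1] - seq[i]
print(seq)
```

[7, 5, 1, -6, -7]

i=1: seq[1] = 7-2 = 5 → [7, 5, 4, 7, 1]
i=2: seq[2] = 5-4 = 1 → [7, 5, 1, 7, 1]
i=3: seq[3] = 1-7 = -6 → [7, 5, 1, -6, 1]
i=4: seq[4] = (-6)-1 = -7 → [7, 5, 1, -6, -7]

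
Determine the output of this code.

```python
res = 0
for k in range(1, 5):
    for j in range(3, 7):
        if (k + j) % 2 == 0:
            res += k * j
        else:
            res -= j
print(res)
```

56

k=1,j=3: even sum, res = 0+3 = 3
k=1,j=4: odd sum, res = 3-4 = -1
k=1,j=5: even sum, res = (-1)+5 = 4
k=1,j=6: odd sum, res = 4-6 = -2
k=2,j=3: odd sum, res = (-2)-3 = -5
k=2,j=4: even sum, res = (-5)+8 = 3
k=2,j=5: odd sum, res = 3-5 = -2
k=2,j=6: even sum, res = (-2)+12 = 10
k=3,j=3: even sum, res = 10+9 = 19
k=3,j=4: odd sum, res = 19-4 = 15
k=3,j=5: even sum, res = 15+15 = 30
k=3,j=6: odd sum, res = 30-6 = 24
k=4,j=3: odd sum, res = 24-3 = 21
k=4,j=4: even sum, res = 21+16 = 37
k=4,j=5: odd sum, res = 37-5 = 32
k=4,j=6: even sum, res = 32+24 = 56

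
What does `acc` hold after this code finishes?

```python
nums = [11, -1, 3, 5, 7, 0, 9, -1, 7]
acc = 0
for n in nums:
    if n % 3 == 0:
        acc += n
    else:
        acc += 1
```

n=11: not %3==0, acc = 0+1 = 1
n=-1: not %3==0, acc = 1+1 = 2
n=3: %3==0, acc = 2+3 = 5
n=5: not %3==0, acc = 5+1 = 6
n=7: not %3==0, acc = 6+1 = 7
n=0: %3==0, acc = 7+0 = 7
n=9: %3==0, acc = 7+9 = 16
n=-1: not %3==0, acc = 16+1 = 17
n=7: not %3==0, acc = 17+1 = 18

18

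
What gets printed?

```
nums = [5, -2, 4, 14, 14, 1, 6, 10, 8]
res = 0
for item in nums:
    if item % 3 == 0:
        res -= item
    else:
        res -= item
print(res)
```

-60

item=5: not %3==0, res = 0-5 = -5
item=-2: not %3==0, res = (-5)-(-2) = -3
item=4: not %3==0, res = (-3)-4 = -7
item=14: not %3==0, res = (-7)-14 = -21
item=14: not %3==0, res = (-21)-14 = -35
item=1: not %3==0, res = (-35)-1 = -36
item=6: %3==0, res = (-36)-6 = -42
item=10: not %3==0, res = (-42)-10 = -52
item=8: not %3==0, res = (-52)-8 = -60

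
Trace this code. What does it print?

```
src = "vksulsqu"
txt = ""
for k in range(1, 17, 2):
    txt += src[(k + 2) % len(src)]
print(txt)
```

usukusuk

k=1: add src[3]='u' → 'u'
k=3: add src[5]='s' → 'us'
k=5: add src[7]='u' → 'usu'
k=7: add src[1]='k' → 'usuk'
k=9: add src[3]='u' → 'usuku'
k=11: add src[5]='s' → 'usukus'
k=13: add src[7]='u' → 'usukusu'
k=15: add src[1]='k' → 'usukusuk'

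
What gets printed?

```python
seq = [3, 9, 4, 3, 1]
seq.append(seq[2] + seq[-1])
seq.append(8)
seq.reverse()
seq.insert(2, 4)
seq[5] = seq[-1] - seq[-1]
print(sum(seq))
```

33

append seq[2]+seq[-1] = 4+1 = 5 → [3, 9, 4, 3, 1, 5]
append 8 → [3, 9, 4, 3, 1, 5, 8]
reverse → [8, 5, 1, 3, 4, 9, 3]
insert 4 at 2 → [8, 5, 4, 1, 3, 4, 9, 3]
seq[5] = seq[-1]-seq[-1] = 3-3 = 0 → [8, 5, 4, 1, 3, 0, 9, 3]
sum = 33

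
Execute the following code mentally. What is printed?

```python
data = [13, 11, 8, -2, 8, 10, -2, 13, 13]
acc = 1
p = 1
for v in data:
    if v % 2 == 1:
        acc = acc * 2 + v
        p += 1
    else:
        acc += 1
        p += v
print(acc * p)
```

v=13: odd, acc = 1*2+13 = 15; p=2
v=11: odd, acc = 15*2+11 = 41; p=3
v=8: not odd, acc = 41+1 = 42; p=11
v=-2: not odd, acc = 42+1 = 43; p=9
v=8: not odd, acc = 43+1 = 44; p=17
v=10: not odd, acc = 44+1 = 45; p=27
v=-2: not odd, acc = 45+1 = 46; p=25
v=13: odd, acc = 46*2+13 = 105; p=26
v=13: odd, acc = 105*2+13 = 223; p=27
acc*p = 223*27 = 6021

6021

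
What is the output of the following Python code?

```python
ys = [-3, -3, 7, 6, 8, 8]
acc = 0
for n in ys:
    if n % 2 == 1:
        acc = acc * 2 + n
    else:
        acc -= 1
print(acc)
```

n=-3: odd, acc = 0*2+(-3) = -3
n=-3: odd, acc = (-3)*2+(-3) = -9
n=7: odd, acc = (-9)*2+7 = -11
n=6: not odd, acc = (-11)-1 = -12
n=8: not odd, acc = (-12)-1 = -13
n=8: not odd, acc = (-13)-1 = -14

-14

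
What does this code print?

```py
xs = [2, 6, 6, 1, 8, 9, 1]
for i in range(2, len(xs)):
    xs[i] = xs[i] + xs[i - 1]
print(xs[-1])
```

31

i=2: xs[2] = 6+6 = 12 → [2, 6, 12, 1, 8, 9, 1]
i=3: xs[3] = 1+12 = 13 → [2, 6, 12, 13, 8, 9, 1]
i=4: xs[4] = 8+13 = 21 → [2, 6, 12, 13, 21, 9, 1]
i=5: xs[5] = 9+21 = 30 → [2, 6, 12, 13, 21, 30, 1]
i=6: xs[6] = 1+30 = 31 → [2, 6, 12, 13, 21, 30, 31]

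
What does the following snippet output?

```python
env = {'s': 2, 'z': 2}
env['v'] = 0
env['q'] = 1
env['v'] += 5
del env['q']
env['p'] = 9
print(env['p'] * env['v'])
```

env['v'] = 0 → {'s': 2, 'z': 2, 'v': 0}
env['q'] = 1 → {'s': 2, 'z': 2, 'v': 0, 'q': 1}
env['v'] = 0+5 = 5 → {'s': 2, 'z': 2, 'v': 5, 'q': 1}
del 'q' → {'s': 2, 'z': 2, 'v': 5}
env['p'] = 9 → {'s': 2, 'z': 2, 'v': 5, 'p': 9}
env['p']*env['v'] = 9*5 = 45

45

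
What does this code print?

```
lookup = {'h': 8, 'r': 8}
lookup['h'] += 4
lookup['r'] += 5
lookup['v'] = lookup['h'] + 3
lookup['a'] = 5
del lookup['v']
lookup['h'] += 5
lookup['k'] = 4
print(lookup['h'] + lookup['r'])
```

30

lookup['h'] = 8+4 = 12 → {'h': 12, 'r': 8}
lookup['r'] = 8+5 = 13 → {'h': 12, 'r': 13}
lookup['v'] = lookup['h']+3 = 15 → {'h': 12, 'r': 13, 'v': 15}
lookup['a'] = 5 → {'h': 12, 'r': 13, 'v': 15, 'a': 5}
del 'v' → {'h': 12, 'r': 13, 'a': 5}
lookup['h'] = 12+5 = 17 → {'h': 17, 'r': 13, 'a': 5}
lookup['k'] = 4 → {'h': 17, 'r': 13, 'a': 5, 'k': 4}
lookup['h']+lookup['r'] = 17+13 = 30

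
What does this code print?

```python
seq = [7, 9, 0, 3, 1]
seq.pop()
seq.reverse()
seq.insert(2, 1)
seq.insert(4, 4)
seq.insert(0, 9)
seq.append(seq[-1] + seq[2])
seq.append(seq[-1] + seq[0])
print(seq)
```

[9, 3, 0, 1, 9, 4, 7, 7, 16]

pop() removes 1 → [7, 9, 0, 3]
reverse → [3, 0, 9, 7]
insert 1 at 2 → [3, 0, 1, 9, 7]
insert 4 at 4 → [3, 0, 1, 9, 4, 7]
insert 9 at 0 → [9, 3, 0, 1, 9, 4, 7]
append seq[-1]+seq[2] = 7+0 = 7 → [9, 3, 0, 1, 9, 4, 7, 7]
append seq[-1]+seq[0] = 7+9 = 16 → [9, 3, 0, 1, 9, 4, 7, 7, 16]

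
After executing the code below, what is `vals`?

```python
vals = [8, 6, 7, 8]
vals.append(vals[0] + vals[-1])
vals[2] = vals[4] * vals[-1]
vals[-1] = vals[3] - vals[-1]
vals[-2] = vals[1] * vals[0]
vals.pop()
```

append vals[0]+vals[-1] = 8+8 = 16 → [8, 6, 7, 8, 16]
vals[2] = vals[4]*vals[-1] = 16*16 = 256 → [8, 6, 256, 8, 16]
vals[-1] = vals[3]-vals[-1] = 8-16 = -8 → [8, 6, 256, 8, -8]
vals[-2] = vals[1]*vals[0] = 6*8 = 48 → [8, 6, 256, 48, -8]
pop() removes -8 → [8, 6, 256, 48]

[8, 6, 256, 48]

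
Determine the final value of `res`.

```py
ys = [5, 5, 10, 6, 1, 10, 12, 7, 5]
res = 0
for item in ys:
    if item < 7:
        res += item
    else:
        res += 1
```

26

item=5: <7, res = 0+5 = 5
item=5: <7, res = 5+5 = 10
item=10: not <7, res = 10+1 = 11
item=6: <7, res = 11+6 = 17
item=1: <7, res = 17+1 = 18
item=10: not <7, res = 18+1 = 19
item=12: not <7, res = 19+1 = 20
item=7: not <7, res = 20+1 = 21
item=5: <7, res = 21+5 = 26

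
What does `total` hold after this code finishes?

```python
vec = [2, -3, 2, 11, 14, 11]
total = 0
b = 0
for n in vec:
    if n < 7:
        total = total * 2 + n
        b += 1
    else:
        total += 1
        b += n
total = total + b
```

46

n=2: <7, total = 0*2+2 = 2; b=1
n=-3: <7, total = 2*2+(-3) = 1; b=2
n=2: <7, total = 1*2+2 = 4; b=3
n=11: not <7, total = 4+1 = 5; b=14
n=14: not <7, total = 5+1 = 6; b=28
n=11: not <7, total = 6+1 = 7; b=39
total+b = 7+39 = 46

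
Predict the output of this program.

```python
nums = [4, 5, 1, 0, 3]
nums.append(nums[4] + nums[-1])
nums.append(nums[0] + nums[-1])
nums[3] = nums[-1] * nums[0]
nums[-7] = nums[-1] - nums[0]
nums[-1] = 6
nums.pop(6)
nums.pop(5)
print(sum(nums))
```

55

append nums[4]+nums[-1] = 3+3 = 6 → [4, 5, 1, 0, 3, 6]
append nums[0]+nums[-1] = 4+6 = 10 → [4, 5, 1, 0, 3, 6, 10]
nums[3] = nums[-1]*nums[0] = 10*4 = 40 → [4, 5, 1, 40, 3, 6, 10]
nums[-7] = nums[-1]-nums[0] = 10-4 = 6 → [6, 5, 1, 40, 3, 6, 10]
nums[-1] = 6 → [6, 5, 1, 40, 3, 6, 6]
pop(6) removes 6 → [6, 5, 1, 40, 3, 6]
pop(5) removes 6 → [6, 5, 1, 40, 3]
sum = 55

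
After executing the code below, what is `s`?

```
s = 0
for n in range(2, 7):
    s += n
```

n=2: s = 0+2 = 2
n=3: s = 2+3 = 5
n=4: s = 5+4 = 9
n=5: s = 9+5 = 14
n=6: s = 14+6 = 20

20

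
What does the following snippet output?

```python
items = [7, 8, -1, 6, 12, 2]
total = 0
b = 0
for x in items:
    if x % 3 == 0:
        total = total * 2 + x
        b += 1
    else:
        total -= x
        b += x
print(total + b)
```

x=7: not %3==0, total = 0-7 = -7; b=7
x=8: not %3==0, total = (-7)-8 = -15; b=15
x=-1: not %3==0, total = (-15)-(-1) = -14; b=14
x=6: %3==0, total = (-14)*2+6 = -22; b=15
x=12: %3==0, total = (-22)*2+12 = -32; b=16
x=2: not %3==0, total = (-32)-2 = -34; b=18
total+b = (-34)+18 = -16

-16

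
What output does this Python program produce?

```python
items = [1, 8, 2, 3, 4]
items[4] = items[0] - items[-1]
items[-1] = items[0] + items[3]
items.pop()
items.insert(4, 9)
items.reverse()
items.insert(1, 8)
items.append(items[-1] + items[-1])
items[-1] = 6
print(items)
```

[9, 8, 3, 2, 8, 1, 6]

items[4] = items[0]-items[-1] = 1-4 = -3 → [1, 8, 2, 3, -3]
items[-1] = items[0]+items[3] = 1+3 = 4 → [1, 8, 2, 3, 4]
pop() removes 4 → [1, 8, 2, 3]
insert 9 at 4 → [1, 8, 2, 3, 9]
reverse → [9, 3, 2, 8, 1]
insert 8 at 1 → [9, 8, 3, 2, 8, 1]
append items[-1]+items[-1] = 1+1 = 2 → [9, 8, 3, 2, 8, 1, 2]
items[-1] = 6 → [9, 8, 3, 2, 8, 1, 6]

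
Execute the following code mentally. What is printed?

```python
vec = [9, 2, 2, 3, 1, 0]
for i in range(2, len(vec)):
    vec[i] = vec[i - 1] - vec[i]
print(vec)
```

[9, 2, 0, -3, -4, -4]

i=2: vec[2] = 2-2 = 0 → [9, 2, 0, 3, 1, 0]
i=3: vec[3] = 0-3 = -3 → [9, 2, 0, -3, 1, 0]
i=4: vec[4] = (-3)-1 = -4 → [9, 2, 0, -3, -4, 0]
i=5: vec[5] = (-4)-0 = -4 → [9, 2, 0, -3, -4, -4]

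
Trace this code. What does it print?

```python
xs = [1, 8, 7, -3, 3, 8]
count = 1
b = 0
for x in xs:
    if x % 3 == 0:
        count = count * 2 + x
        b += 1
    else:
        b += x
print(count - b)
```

x=1: not %3==0; b=1
x=8: not %3==0; b=9
x=7: not %3==0; b=16
x=-3: %3==0, count = 1*2+(-3) = -1; b=17
x=3: %3==0, count = (-1)*2+3 = 1; b=18
x=8: not %3==0; b=26
count-b = 1-26 = -25

-25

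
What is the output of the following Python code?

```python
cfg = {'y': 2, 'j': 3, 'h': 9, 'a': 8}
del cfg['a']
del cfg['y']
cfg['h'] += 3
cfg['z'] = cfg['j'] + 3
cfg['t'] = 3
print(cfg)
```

{'j': 3, 'h': 12, 'z': 6, 't': 3}

del 'a' → {'y': 2, 'j': 3, 'h': 9}
del 'y' → {'j': 3, 'h': 9}
cfg['h'] = 9+3 = 12 → {'j': 3, 'h': 12}
cfg['z'] = cfg['j']+3 = 6 → {'j': 3, 'h': 12, 'z': 6}
cfg['t'] = 3 → {'j': 3, 'h': 12, 'z': 6, 't': 3}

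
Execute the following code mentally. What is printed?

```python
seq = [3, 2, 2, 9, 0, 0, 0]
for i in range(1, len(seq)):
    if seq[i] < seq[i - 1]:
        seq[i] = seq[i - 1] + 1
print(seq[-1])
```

i=1: 2<3, seq[1] = 3+1 = 4 → [3, 4, 2, 9, 0, 0, 0]
i=2: 2<4, seq[2] = 4+1 = 5 → [3, 4, 5, 9, 0, 0, 0]
i=3: 9>=5, unchanged → [3, 4, 5, 9, 0, 0, 0]
i=4: 0<9, seq[4] = 9+1 = 10 → [3, 4, 5, 9, 10, 0, 0]
i=5: 0<10, seq[5] = 10+1 = 11 → [3, 4, 5, 9, 10, 11, 0]
i=6: 0<11, seq[6] = 11+1 = 12 → [3, 4, 5, 9, 10, 11, 12]

12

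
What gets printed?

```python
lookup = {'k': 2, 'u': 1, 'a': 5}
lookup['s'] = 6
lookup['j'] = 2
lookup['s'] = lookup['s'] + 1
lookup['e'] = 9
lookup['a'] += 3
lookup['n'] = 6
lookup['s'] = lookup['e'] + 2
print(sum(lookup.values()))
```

39

lookup['s'] = 6 → {'k': 2, 'u': 1, 'a': 5, 's': 6}
lookup['j'] = 2 → {'k': 2, 'u': 1, 'a': 5, 's': 6, 'j': 2}
lookup['s'] = lookup['s']+1 = 7 → {'k': 2, 'u': 1, 'a': 5, 's': 7, 'j': 2}
lookup['e'] = 9 → {'k': 2, 'u': 1, 'a': 5, 's': 7, 'j': 2, 'e': 9}
lookup['a'] = 5+3 = 8 → {'k': 2, 'u': 1, 'a': 8, 's': 7, 'j': 2, 'e': 9}
lookup['n'] = 6 → {'k': 2, 'u': 1, 'a': 8, 's': 7, 'j': 2, 'e': 9, 'n': 6}
lookup['s'] = lookup['e']+2 = 11 → {'k': 2, 'u': 1, 'a': 8, 's': 11, 'j': 2, 'e': 9, 'n': 6}
sum of values = 39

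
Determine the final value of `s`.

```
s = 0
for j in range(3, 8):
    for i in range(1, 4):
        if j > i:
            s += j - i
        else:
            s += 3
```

48

j=3,i=1: 3>1, s = 0+2 = 2
j=3,i=2: 3>2, s = 2+1 = 3
j=3,i=3: not 3>3, s = 3+3 = 6
j=4,i=1: 4>1, s = 6+3 = 9
j=4,i=2: 4>2, s = 9+2 = 11
j=4,i=3: 4>3, s = 11+1 = 12
j=5,i=1: 5>1, s = 12+4 = 16
j=5,i=2: 5>2, s = 16+3 = 19
j=5,i=3: 5>3, s = 19+2 = 21
j=6,i=1: 6>1, s = 21+5 = 26
j=6,i=2: 6>2, s = 26+4 = 30
j=6,i=3: 6>3, s = 30+3 = 33
j=7,i=1: 7>1, s = 33+6 = 39
j=7,i=2: 7>2, s = 39+5 = 44
j=7,i=3: 7>3, s = 44+4 = 48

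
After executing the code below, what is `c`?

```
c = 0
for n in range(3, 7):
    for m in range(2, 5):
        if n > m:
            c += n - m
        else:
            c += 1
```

22

n=3,m=2: 3>2, c = 0+1 = 1
n=3,m=3: not 3>3, c = 1+1 = 2
n=3,m=4: not 3>4, c = 2+1 = 3
n=4,m=2: 4>2, c = 3+2 = 5
n=4,m=3: 4>3, c = 5+1 = 6
n=4,m=4: not 4>4, c = 6+1 = 7
n=5,m=2: 5>2, c = 7+3 = 10
n=5,m=3: 5>3, c = 10+2 = 12
n=5,m=4: 5>4, c = 12+1 = 13
n=6,m=2: 6>2, c = 13+4 = 17
n=6,m=3: 6>3, c = 17+3 = 20
n=6,m=4: 6>4, c = 20+2 = 22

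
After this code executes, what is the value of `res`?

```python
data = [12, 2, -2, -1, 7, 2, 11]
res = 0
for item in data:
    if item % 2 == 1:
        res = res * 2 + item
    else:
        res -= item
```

-79

item=12: not odd, res = 0-12 = -12
item=2: not odd, res = (-12)-2 = -14
item=-2: not odd, res = (-14)-(-2) = -12
item=-1: odd, res = (-12)*2+(-1) = -25
item=7: odd, res = (-25)*2+7 = -43
item=2: not odd, res = (-43)-2 = -45
item=11: odd, res = (-45)*2+11 = -79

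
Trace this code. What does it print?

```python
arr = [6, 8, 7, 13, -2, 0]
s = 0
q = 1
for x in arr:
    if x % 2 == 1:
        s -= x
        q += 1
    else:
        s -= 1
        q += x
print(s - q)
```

-39

x=6: not odd, s = 0-1 = -1; q=7
x=8: not odd, s = (-1)-1 = -2; q=15
x=7: odd, s = (-2)-7 = -9; q=16
x=13: odd, s = (-9)-13 = -22; q=17
x=-2: not odd, s = (-22)-1 = -23; q=15
x=0: not odd, s = (-23)-1 = -24; q=15
s-q = (-24)-15 = -39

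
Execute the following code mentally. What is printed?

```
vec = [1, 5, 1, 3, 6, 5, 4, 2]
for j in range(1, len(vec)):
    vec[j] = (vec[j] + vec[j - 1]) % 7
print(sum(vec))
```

22

j=1: vec[1] = (5+1)%7 = 6 → [1, 6, 1, 3, 6, 5, 4, 2]
j=2: vec[2] = (1+6)%7 = 0 → [1, 6, 0, 3, 6, 5, 4, 2]
j=3: vec[3] = (3+0)%7 = 3 → [1, 6, 0, 3, 6, 5, 4, 2]
j=4: vec[4] = (6+3)%7 = 2 → [1, 6, 0, 3, 2, 5, 4, 2]
j=5: vec[5] = (5+2)%7 = 0 → [1, 6, 0, 3, 2, 0, 4, 2]
j=6: vec[6] = (4+0)%7 = 4 → [1, 6, 0, 3, 2, 0, 4, 2]
j=7: vec[7] = (2+4)%7 = 6 → [1, 6, 0, 3, 2, 0, 4, 6]
sum = 22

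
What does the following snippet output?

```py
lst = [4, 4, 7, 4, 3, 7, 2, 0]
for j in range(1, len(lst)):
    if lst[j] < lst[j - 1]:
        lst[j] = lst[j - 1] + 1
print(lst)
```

j=1: 4>=4, unchanged → [4, 4, 7, 4, 3, 7, 2, 0]
j=2: 7>=4, unchanged → [4, 4, 7, 4, 3, 7, 2, 0]
j=3: 4<7, lst[3] = 7+1 = 8 → [4, 4, 7, 8, 3, 7, 2, 0]
j=4: 3<8, lst[4] = 8+1 = 9 → [4, 4, 7, 8, 9, 7, 2, 0]
j=5: 7<9, lst[5] = 9+1 = 10 → [4, 4, 7, 8, 9, 10, 2, 0]
j=6: 2<10, lst[6] = 10+1 = 11 → [4, 4, 7, 8, 9, 10, 11, 0]
j=7: 0<11, lst[7] = 11+1 = 12 → [4, 4, 7, 8, 9, 10, 11, 12]

[4, 4, 7, 8, 9, 10, 11, 12]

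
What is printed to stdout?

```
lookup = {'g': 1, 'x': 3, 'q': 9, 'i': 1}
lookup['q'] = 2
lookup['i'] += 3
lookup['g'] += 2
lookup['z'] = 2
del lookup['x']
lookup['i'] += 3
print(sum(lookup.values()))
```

lookup['q'] = 2 → {'g': 1, 'x': 3, 'q': 2, 'i': 1}
lookup['i'] = 1+3 = 4 → {'g': 1, 'x': 3, 'q': 2, 'i': 4}
lookup['g'] = 1+2 = 3 → {'g': 3, 'x': 3, 'q': 2, 'i': 4}
lookup['z'] = 2 → {'g': 3, 'x': 3, 'q': 2, 'i': 4, 'z': 2}
del 'x' → {'g': 3, 'q': 2, 'i': 4, 'z': 2}
lookup['i'] = 4+3 = 7 → {'g': 3, 'q': 2, 'i': 7, 'z': 2}
sum of values = 14

14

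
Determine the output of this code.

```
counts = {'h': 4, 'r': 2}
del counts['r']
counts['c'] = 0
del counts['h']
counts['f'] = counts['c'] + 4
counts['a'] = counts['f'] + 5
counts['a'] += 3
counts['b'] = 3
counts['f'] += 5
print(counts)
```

del 'r' → {'h': 4}
counts['c'] = 0 → {'h': 4, 'c': 0}
del 'h' → {'c': 0}
counts['f'] = counts['c']+4 = 4 → {'c': 0, 'f': 4}
counts['a'] = counts['f']+5 = 9 → {'c': 0, 'f': 4, 'a': 9}
counts['a'] = 9+3 = 12 → {'c': 0, 'f': 4, 'a': 12}
counts['b'] = 3 → {'c': 0, 'f': 4, 'a': 12, 'b': 3}
counts['f'] = 4+5 = 9 → {'c': 0, 'f': 9, 'a': 12, 'b': 3}

{'c': 0, 'f': 9, 'a': 12, 'b': 3}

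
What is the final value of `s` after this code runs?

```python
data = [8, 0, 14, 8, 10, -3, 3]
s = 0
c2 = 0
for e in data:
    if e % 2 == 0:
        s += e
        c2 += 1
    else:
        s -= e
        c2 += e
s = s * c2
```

200

e=8: even, s = 0+8 = 8; c2=1
e=0: even, s = 8+0 = 8; c2=2
e=14: even, s = 8+14 = 22; c2=3
e=8: even, s = 22+8 = 30; c2=4
e=10: even, s = 30+10 = 40; c2=5
e=-3: not even, s = 40-(-3) = 43; c2=2
e=3: not even, s = 43-3 = 40; c2=5
s*c2 = 40*5 = 200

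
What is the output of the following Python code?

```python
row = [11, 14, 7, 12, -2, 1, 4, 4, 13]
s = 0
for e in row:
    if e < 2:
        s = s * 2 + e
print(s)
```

-3

e=11: not <2
e=14: not <2
e=7: not <2
e=12: not <2
e=-2: <2, s = 0*2+(-2) = -2
e=1: <2, s = (-2)*2+1 = -3
e=4: not <2
e=4: not <2
e=13: not <2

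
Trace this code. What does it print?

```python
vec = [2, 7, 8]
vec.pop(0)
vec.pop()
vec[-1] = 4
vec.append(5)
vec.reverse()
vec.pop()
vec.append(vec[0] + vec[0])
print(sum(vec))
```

pop(0) removes 2 → [7, 8]
pop() removes 8 → [7]
vec[-1] = 4 → [4]
append 5 → [4, 5]
reverse → [5, 4]
pop() removes 4 → [5]
append vec[0]+vec[0] = 5+5 = 10 → [5, 10]
sum = 15

15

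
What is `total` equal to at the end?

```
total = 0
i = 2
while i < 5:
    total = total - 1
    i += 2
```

-2

i=2: total = 0-1 = -1
i=4: total = (-1)-1 = -2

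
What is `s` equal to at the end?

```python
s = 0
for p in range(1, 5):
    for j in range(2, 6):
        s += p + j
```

96

p=1,j=2: s = 0+3 = 3
p=1,j=3: s = 3+4 = 7
p=1,j=4: s = 7+5 = 12
p=1,j=5: s = 12+6 = 18
p=2,j=2: s = 18+4 = 22
p=2,j=3: s = 22+5 = 27
p=2,j=4: s = 27+6 = 33
p=2,j=5: s = 33+7 = 40
p=3,j=2: s = 40+5 = 45
p=3,j=3: s = 45+6 = 51
p=3,j=4: s = 51+7 = 58
p=3,j=5: s = 58+8 = 66
p=4,j=2: s = 66+6 = 72
p=4,j=3: s = 72+7 = 79
p=4,j=4: s = 79+8 = 87
p=4,j=5: s = 87+9 = 96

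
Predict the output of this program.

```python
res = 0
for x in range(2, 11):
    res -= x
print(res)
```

x=2: res = 0-2 = -2
x=3: res = (-2)-3 = -5
x=4: res = (-5)-4 = -9
x=5: res = (-9)-5 = -14
x=6: res = (-14)-6 = -20
x=7: res = (-20)-7 = -27
x=8: res = (-27)-8 = -35
x=9: res = (-35)-9 = -44
x=10: res = (-44)-10 = -54

-54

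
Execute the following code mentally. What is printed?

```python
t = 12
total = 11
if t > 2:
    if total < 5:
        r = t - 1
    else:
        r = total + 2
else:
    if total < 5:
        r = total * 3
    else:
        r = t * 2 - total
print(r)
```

t=12, total=11
t > 2 is True; total < 5 is False
→ r = total + 2 = 13

13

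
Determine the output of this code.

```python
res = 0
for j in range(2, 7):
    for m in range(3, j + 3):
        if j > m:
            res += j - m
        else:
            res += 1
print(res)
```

j=2,m=3: not 2>3, res = 0+1 = 1
j=2,m=4: not 2>4, res = 1+1 = 2
j=3,m=3: not 3>3, res = 2+1 = 3
j=3,m=4: not 3>4, res = 3+1 = 4
j=3,m=5: not 3>5, res = 4+1 = 5
j=4,m=3: 4>3, res = 5+1 = 6
j=4,m=4: not 4>4, res = 6+1 = 7
j=4,m=5: not 4>5, res = 7+1 = 8
j=4,m=6: not 4>6, res = 8+1 = 9
j=5,m=3: 5>3, res = 9+2 = 11
j=5,m=4: 5>4, res = 11+1 = 12
j=5,m=5: not 5>5, res = 12+1 = 13
j=5,m=6: not 5>6, res = 13+1 = 14
j=5,m=7: not 5>7, res = 14+1 = 15
j=6,m=3: 6>3, res = 15+3 = 18
j=6,m=4: 6>4, res = 18+2 = 20
j=6,m=5: 6>5, res = 20+1 = 21
j=6,m=6: not 6>6, res = 21+1 = 22
j=6,m=7: not 6>7, res = 22+1 = 23
j=6,m=8: not 6>8, res = 23+1 = 24

24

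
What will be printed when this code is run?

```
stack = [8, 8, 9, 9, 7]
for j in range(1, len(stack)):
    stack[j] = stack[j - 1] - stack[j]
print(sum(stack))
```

j=1: stack[1] = 8-8 = 0 → [8, 0, 9, 9, 7]
j=2: stack[2] = 0-9 = -9 → [8, 0, -9, 9, 7]
j=3: stack[3] = (-9)-9 = -18 → [8, 0, -9, -18, 7]
j=4: stack[4] = (-18)-7 = -25 → [8, 0, -9, -18, -25]
sum = -44

-44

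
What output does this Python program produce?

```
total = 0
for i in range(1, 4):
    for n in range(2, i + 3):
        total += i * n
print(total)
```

65

i=1,n=2: total = 0+2 = 2
i=1,n=3: total = 2+3 = 5
i=2,n=2: total = 5+4 = 9
i=2,n=3: total = 9+6 = 15
i=2,n=4: total = 15+8 = 23
i=3,n=2: total = 23+6 = 29
i=3,n=3: total = 29+9 = 38
i=3,n=4: total = 38+12 = 50
i=3,n=5: total = 50+15 = 65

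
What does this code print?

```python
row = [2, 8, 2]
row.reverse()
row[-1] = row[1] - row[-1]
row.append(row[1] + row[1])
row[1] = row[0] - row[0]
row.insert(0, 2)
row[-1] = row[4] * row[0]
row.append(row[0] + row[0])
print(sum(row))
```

reverse → [2, 8, 2]
row[-1] = row[1]-row[-1] = 8-2 = 6 → [2, 8, 6]
append row[1]+row[1] = 8+8 = 16 → [2, 8, 6, 16]
row[1] = row[0]-row[0] = 2-2 = 0 → [2, 0, 6, 16]
insert 2 at 0 → [2, 2, 0, 6, 16]
row[-1] = row[4]*row[0] = 16*2 = 32 → [2, 2, 0, 6, 32]
append row[0]+row[0] = 2+2 = 4 → [2, 2, 0, 6, 32, 4]
sum = 46

46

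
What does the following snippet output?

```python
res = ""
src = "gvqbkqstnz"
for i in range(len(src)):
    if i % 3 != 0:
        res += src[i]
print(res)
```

vqkqtn

i=0: skip
i=1: add 'v' → 'v'
i=2: add 'q' → 'vq'
i=3: skip
i=4: add 'k' → 'vqk'
i=5: add 'q' → 'vqkq'
i=6: skip
i=7: add 't' → 'vqkqt'
i=8: add 'n' → 'vqkqtn'
i=9: skip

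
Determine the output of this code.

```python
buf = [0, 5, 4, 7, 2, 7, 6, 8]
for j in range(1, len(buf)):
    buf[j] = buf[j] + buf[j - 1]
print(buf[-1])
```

39

j=1: buf[1] = 5+0 = 5 → [0, 5, 4, 7, 2, 7, 6, 8]
j=2: buf[2] = 4+5 = 9 → [0, 5, 9, 7, 2, 7, 6, 8]
j=3: buf[3] = 7+9 = 16 → [0, 5, 9, 16, 2, 7, 6, 8]
j=4: buf[4] = 2+16 = 18 → [0, 5, 9, 16, 18, 7, 6, 8]
j=5: buf[5] = 7+18 = 25 → [0, 5, 9, 16, 18, 25, 6, 8]
j=6: buf[6] = 6+25 = 31 → [0, 5, 9, 16, 18, 25, 31, 8]
j=7: buf[7] = 8+31 = 39 → [0, 5, 9, 16, 18, 25, 31, 39]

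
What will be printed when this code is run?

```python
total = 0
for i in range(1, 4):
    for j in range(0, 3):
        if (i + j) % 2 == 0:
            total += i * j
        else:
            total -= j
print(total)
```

3

i=1,j=0: odd sum, total = 0-0 = 0
i=1,j=1: even sum, total = 0+1 = 1
i=1,j=2: odd sum, total = 1-2 = -1
i=2,j=0: even sum, total = (-1)+0 = -1
i=2,j=1: odd sum, total = (-1)-1 = -2
i=2,j=2: even sum, total = (-2)+4 = 2
i=3,j=0: odd sum, total = 2-0 = 2
i=3,j=1: even sum, total = 2+3 = 5
i=3,j=2: odd sum, total = 5-2 = 3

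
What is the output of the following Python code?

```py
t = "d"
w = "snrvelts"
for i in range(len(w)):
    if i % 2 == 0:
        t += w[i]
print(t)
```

i=0: add 's' → 'ds'
i=1: skip
i=2: add 'r' → 'dsr'
i=3: skip
i=4: add 'e' → 'dsre'
i=5: skip
i=6: add 't' → 'dsret'
i=7: skip

dsret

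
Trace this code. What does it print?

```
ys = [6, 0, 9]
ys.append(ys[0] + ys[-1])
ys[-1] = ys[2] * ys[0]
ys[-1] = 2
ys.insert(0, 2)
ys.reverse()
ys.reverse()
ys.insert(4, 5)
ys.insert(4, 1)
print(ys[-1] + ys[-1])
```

append ys[0]+ys[-1] = 6+9 = 15 → [6, 0, 9, 15]
ys[-1] = ys[2]*ys[0] = 9*6 = 54 → [6, 0, 9, 54]
ys[-1] = 2 → [6, 0, 9, 2]
insert 2 at 0 → [2, 6, 0, 9, 2]
reverse → [2, 9, 0, 6, 2]
reverse → [2, 6, 0, 9, 2]
insert 5 at 4 → [2, 6, 0, 9, 5, 2]
insert 1 at 4 → [2, 6, 0, 9, 1, 5, 2]
ys[-1]+ys[-1] = 2+2 = 4

4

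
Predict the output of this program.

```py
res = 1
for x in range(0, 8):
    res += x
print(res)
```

x=0: res = 1+0 = 1
x=1: res = 1+1 = 2
x=2: res = 2+2 = 4
x=3: res = 4+3 = 7
x=4: res = 7+4 = 11
x=5: res = 11+5 = 16
x=6: res = 16+6 = 22
x=7: res = 22+7 = 29

29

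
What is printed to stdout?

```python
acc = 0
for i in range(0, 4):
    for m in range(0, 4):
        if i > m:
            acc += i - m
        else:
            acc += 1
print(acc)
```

i=0,m=0: not 0>0, acc = 0+1 = 1
i=0,m=1: not 0>1, acc = 1+1 = 2
i=0,m=2: not 0>2, acc = 2+1 = 3
i=0,m=3: not 0>3, acc = 3+1 = 4
i=1,m=0: 1>0, acc = 4+1 = 5
i=1,m=1: not 1>1, acc = 5+1 = 6
i=1,m=2: not 1>2, acc = 6+1 = 7
i=1,m=3: not 1>3, acc = 7+1 = 8
i=2,m=0: 2>0, acc = 8+2 = 10
i=2,m=1: 2>1, acc = 10+1 = 11
i=2,m=2: not 2>2, acc = 11+1 = 12
i=2,m=3: not 2>3, acc = 12+1 = 13
i=3,m=0: 3>0, acc = 13+3 = 16
i=3,m=1: 3>1, acc = 16+2 = 18
i=3,m=2: 3>2, acc = 18+1 = 19
i=3,m=3: not 3>3, acc = 19+1 = 20

20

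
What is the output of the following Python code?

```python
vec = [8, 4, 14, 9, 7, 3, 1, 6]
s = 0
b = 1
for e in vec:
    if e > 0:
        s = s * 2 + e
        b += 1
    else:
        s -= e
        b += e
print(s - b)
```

e=8: >0, s = 0*2+8 = 8; b=2
e=4: >0, s = 8*2+4 = 20; b=3
e=14: >0, s = 20*2+14 = 54; b=4
e=9: >0, s = 54*2+9 = 117; b=5
e=7: >0, s = 117*2+7 = 241; b=6
e=3: >0, s = 241*2+3 = 485; b=7
e=1: >0, s = 485*2+1 = 971; b=8
e=6: >0, s = 971*2+6 = 1948; b=9
s-b = 1948-9 = 1939

1939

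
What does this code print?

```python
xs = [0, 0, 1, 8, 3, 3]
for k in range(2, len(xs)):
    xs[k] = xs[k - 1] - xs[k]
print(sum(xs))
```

-37

k=2: xs[2] = 0-1 = -1 → [0, 0, -1, 8, 3, 3]
k=3: xs[3] = (-1)-8 = -9 → [0, 0, -1, -9, 3, 3]
k=4: xs[4] = (-9)-3 = -12 → [0, 0, -1, -9, -12, 3]
k=5: xs[5] = (-12)-3 = -15 → [0, 0, -1, -9, -12, -15]
sum = -37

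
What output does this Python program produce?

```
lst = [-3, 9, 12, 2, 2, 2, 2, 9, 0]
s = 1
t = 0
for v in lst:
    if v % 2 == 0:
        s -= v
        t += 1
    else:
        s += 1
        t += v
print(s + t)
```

5

v=-3: not even, s = 1+1 = 2; t=-3
v=9: not even, s = 2+1 = 3; t=6
v=12: even, s = 3-12 = -9; t=7
v=2: even, s = (-9)-2 = -11; t=8
v=2: even, s = (-11)-2 = -13; t=9
v=2: even, s = (-13)-2 = -15; t=10
v=2: even, s = (-15)-2 = -17; t=11
v=9: not even, s = (-17)+1 = -16; t=20
v=0: even, s = (-16)-0 = -16; t=21
s+t = (-16)+21 = 5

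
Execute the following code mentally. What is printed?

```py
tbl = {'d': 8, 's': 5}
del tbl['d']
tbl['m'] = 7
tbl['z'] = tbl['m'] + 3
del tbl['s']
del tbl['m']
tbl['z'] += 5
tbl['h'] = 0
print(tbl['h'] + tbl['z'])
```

del 'd' → {'s': 5}
tbl['m'] = 7 → {'s': 5, 'm': 7}
tbl['z'] = tbl['m']+3 = 10 → {'s': 5, 'm': 7, 'z': 10}
del 's' → {'m': 7, 'z': 10}
del 'm' → {'z': 10}
tbl['z'] = 10+5 = 15 → {'z': 15}
tbl['h'] = 0 → {'z': 15, 'h': 0}
tbl['h']+tbl['z'] = 0+15 = 15

15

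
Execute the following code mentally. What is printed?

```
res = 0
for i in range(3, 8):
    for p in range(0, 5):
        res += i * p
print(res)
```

i=3,p=0: res = 0+0 = 0
i=3,p=1: res = 0+3 = 3
i=3,p=2: res = 3+6 = 9
i=3,p=3: res = 9+9 = 18
i=3,p=4: res = 18+12 = 30
i=4,p=0: res = 30+0 = 30
i=4,p=1: res = 30+4 = 34
i=4,p=2: res = 34+8 = 42
i=4,p=3: res = 42+12 = 54
i=4,p=4: res = 54+16 = 70
i=5,p=0: res = 70+0 = 70
i=5,p=1: res = 70+5 = 75
i=5,p=2: res = 75+10 = 85
i=5,p=3: res = 85+15 = 100
i=5,p=4: res = 100+20 = 120
i=6,p=0: res = 120+0 = 120
i=6,p=1: res = 120+6 = 126
i=6,p=2: res = 126+12 = 138
i=6,p=3: res = 138+18 = 156
i=6,p=4: res = 156+24 = 180
i=7,p=0: res = 180+0 = 180
i=7,p=1: res = 180+7 = 187
i=7,p=2: res = 187+14 = 201
i=7,p=3: res = 201+21 = 222
i=7,p=4: res = 222+28 = 250

250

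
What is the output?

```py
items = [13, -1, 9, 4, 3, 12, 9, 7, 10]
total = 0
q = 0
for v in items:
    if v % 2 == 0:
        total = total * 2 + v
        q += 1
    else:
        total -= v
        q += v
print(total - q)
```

-205

v=13: not even, total = 0-13 = -13; q=13
v=-1: not even, total = (-13)-(-1) = -12; q=12
v=9: not even, total = (-12)-9 = -21; q=21
v=4: even, total = (-21)*2+4 = -38; q=22
v=3: not even, total = (-38)-3 = -41; q=25
v=12: even, total = (-41)*2+12 = -70; q=26
v=9: not even, total = (-70)-9 = -79; q=35
v=7: not even, total = (-79)-7 = -86; q=42
v=10: even, total = (-86)*2+10 = -162; q=43
total-q = (-162)-43 = -205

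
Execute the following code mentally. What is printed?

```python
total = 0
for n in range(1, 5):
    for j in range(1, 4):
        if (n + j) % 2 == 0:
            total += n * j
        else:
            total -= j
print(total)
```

16

n=1,j=1: even sum, total = 0+1 = 1
n=1,j=2: odd sum, total = 1-2 = -1
n=1,j=3: even sum, total = (-1)+3 = 2
n=2,j=1: odd sum, total = 2-1 = 1
n=2,j=2: even sum, total = 1+4 = 5
n=2,j=3: odd sum, total = 5-3 = 2
n=3,j=1: even sum, total = 2+3 = 5
n=3,j=2: odd sum, total = 5-2 = 3
n=3,j=3: even sum, total = 3+9 = 12
n=4,j=1: odd sum, total = 12-1 = 11
n=4,j=2: even sum, total = 11+8 = 19
n=4,j=3: odd sum, total = 19-3 = 16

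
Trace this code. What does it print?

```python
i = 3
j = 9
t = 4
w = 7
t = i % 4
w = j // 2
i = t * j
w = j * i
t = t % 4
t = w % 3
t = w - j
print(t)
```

234

t = 3%4 = 3
w = 9//2 = 4
i = 3*9 = 27
w = 9*27 = 243
t = 3%4 = 3
t = 243%3 = 0
t = 243-9 = 234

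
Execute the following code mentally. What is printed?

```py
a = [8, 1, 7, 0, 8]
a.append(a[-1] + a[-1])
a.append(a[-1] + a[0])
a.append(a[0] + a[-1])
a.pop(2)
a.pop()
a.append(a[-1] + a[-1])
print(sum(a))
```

append a[-1]+a[-1] = 8+8 = 16 → [8, 1, 7, 0, 8, 16]
append a[-1]+a[0] = 16+8 = 24 → [8, 1, 7, 0, 8, 16, 24]
append a[0]+a[-1] = 8+24 = 32 → [8, 1, 7, 0, 8, 16, 24, 32]
pop(2) removes 7 → [8, 1, 0, 8, 16, 24, 32]
pop() removes 32 → [8, 1, 0, 8, 16, 24]
append a[-1]+a[-1] = 24+24 = 48 → [8, 1, 0, 8, 16, 24, 48]
sum = 105

105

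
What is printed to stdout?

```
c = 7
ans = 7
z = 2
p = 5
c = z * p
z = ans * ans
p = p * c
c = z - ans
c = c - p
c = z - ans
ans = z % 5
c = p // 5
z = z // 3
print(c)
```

10

c = 2*5 = 10
z = 7*7 = 49
p = 5*10 = 50
c = 49-7 = 42
c = 42-50 = -8
c = 49-7 = 42
ans = 49%5 = 4
c = 50//5 = 10
z = 49//3 = 16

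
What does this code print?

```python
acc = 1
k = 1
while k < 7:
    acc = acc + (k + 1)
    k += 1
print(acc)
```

28

k=1: acc = 1+2 = 3
k=2: acc = 3+3 = 6
k=3: acc = 6+4 = 10
k=4: acc = 10+5 = 15
k=5: acc = 15+6 = 21
k=6: acc = 21+7 = 28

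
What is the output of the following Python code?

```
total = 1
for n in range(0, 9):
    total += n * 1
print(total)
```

37

n=0: total = 1+0*1 = 1
n=1: total = 1+1*1 = 2
n=2: total = 2+2*1 = 4
n=3: total = 4+3*1 = 7
n=4: total = 7+4*1 = 11
n=5: total = 11+5*1 = 16
n=6: total = 16+6*1 = 22
n=7: total = 22+7*1 = 29
n=8: total = 29+8*1 = 37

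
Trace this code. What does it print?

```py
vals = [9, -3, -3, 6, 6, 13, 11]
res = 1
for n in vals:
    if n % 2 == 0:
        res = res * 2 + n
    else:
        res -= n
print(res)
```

n=9: not even, res = 1-9 = -8
n=-3: not even, res = (-8)-(-3) = -5
n=-3: not even, res = (-5)-(-3) = -2
n=6: even, res = (-2)*2+6 = 2
n=6: even, res = 2*2+6 = 10
n=13: not even, res = 10-13 = -3
n=11: not even, res = (-3)-11 = -14

-14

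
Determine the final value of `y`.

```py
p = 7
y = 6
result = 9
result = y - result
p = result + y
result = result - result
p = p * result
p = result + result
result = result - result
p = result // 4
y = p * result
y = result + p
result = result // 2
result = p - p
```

result = 6-9 = -3
p = (-3)+6 = 3
result = (-3)-(-3) = 0
p = 3*0 = 0
p = 0+0 = 0
result = 0-0 = 0
p = 0//4 = 0
y = 0*0 = 0
y = 0+0 = 0
result = 0//2 = 0
result = 0-0 = 0

0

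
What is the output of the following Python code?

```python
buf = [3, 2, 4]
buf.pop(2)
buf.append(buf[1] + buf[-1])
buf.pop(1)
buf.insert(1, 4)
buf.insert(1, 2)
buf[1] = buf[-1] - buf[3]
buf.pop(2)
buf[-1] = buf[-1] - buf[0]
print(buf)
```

pop(2) removes 4 → [3, 2]
append buf[1]+buf[-1] = 2+2 = 4 → [3, 2, 4]
pop(1) removes 2 → [3, 4]
insert 4 at 1 → [3, 4, 4]
insert 2 at 1 → [3, 2, 4, 4]
buf[1] = buf[-1]-buf[3] = 4-4 = 0 → [3, 0, 4, 4]
pop(2) removes 4 → [3, 0, 4]
buf[-1] = buf[-1]-buf[0] = 4-3 = 1 → [3, 0, 1]

[3, 0, 1]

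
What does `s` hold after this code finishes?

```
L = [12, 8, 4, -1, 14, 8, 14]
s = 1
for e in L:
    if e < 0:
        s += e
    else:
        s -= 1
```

e=12: not <0, s = 1-1 = 0
e=8: not <0, s = 0-1 = -1
e=4: not <0, s = (-1)-1 = -2
e=-1: <0, s = (-2)+(-1) = -3
e=14: not <0, s = (-3)-1 = -4
e=8: not <0, s = (-4)-1 = -5
e=14: not <0, s = (-5)-1 = -6

-6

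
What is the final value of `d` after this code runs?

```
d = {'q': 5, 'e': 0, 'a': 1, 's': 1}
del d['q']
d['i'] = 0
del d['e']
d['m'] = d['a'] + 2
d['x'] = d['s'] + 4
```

del 'q' → {'e': 0, 'a': 1, 's': 1}
d['i'] = 0 → {'e': 0, 'a': 1, 's': 1, 'i': 0}
del 'e' → {'a': 1, 's': 1, 'i': 0}
d['m'] = d['a']+2 = 3 → {'a': 1, 's': 1, 'i': 0, 'm': 3}
d['x'] = d['s']+4 = 5 → {'a': 1, 's': 1, 'i': 0, 'm': 3, 'x': 5}

{'a': 1, 's': 1, 'i': 0, 'm': 3, 'x': 5}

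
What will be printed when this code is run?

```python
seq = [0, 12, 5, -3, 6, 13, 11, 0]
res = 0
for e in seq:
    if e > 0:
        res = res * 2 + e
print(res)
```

293

e=0: not >0
e=12: >0, res = 0*2+12 = 12
e=5: >0, res = 12*2+5 = 29
e=-3: not >0
e=6: >0, res = 29*2+6 = 64
e=13: >0, res = 64*2+13 = 141
e=11: >0, res = 141*2+11 = 293
e=0: not >0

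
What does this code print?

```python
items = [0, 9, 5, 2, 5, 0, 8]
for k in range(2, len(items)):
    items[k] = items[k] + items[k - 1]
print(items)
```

[0, 9, 14, 16, 21, 21, 29]

k=2: items[2] = 5+9 = 14 → [0, 9, 14, 2, 5, 0, 8]
k=3: items[3] = 2+14 = 16 → [0, 9, 14, 16, 5, 0, 8]
k=4: items[4] = 5+16 = 21 → [0, 9, 14, 16, 21, 0, 8]
k=5: items[5] = 0+21 = 21 → [0, 9, 14, 16, 21, 21, 8]
k=6: items[6] = 8+21 = 29 → [0, 9, 14, 16, 21, 21, 29]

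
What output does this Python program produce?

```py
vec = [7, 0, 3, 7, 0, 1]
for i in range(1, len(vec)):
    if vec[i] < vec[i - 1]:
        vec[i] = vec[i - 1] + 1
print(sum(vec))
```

i=1: 0<7, vec[1] = 7+1 = 8 → [7, 8, 3, 7, 0, 1]
i=2: 3<8, vec[2] = 8+1 = 9 → [7, 8, 9, 7, 0, 1]
i=3: 7<9, vec[3] = 9+1 = 10 → [7, 8, 9, 10, 0, 1]
i=4: 0<10, vec[4] = 10+1 = 11 → [7, 8, 9, 10, 11, 1]
i=5: 1<11, vec[5] = 11+1 = 12 → [7, 8, 9, 10, 11, 12]
sum = 57

57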